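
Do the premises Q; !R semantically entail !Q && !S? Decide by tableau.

Initial set: {Q; !R; !(!Q && !S)}.
!(!Q && !S): β-rule — branch into !!Q  //  !!S.
  branch 1 (add !!Q):
    ○ open, literals {Q=1, R=0}.
  branch 2 (add !!S):
    ○ open, literals {Q=1, R=0, S=1}.
0 branches closed, 2 open.
An open branch gives a countermodel: Q=1, R=0 (unmentioned atoms arbitrary); the premises hold there but the conclusion fails.

No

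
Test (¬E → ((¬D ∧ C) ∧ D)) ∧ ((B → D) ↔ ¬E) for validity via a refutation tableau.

Not valid

Assume the negation and expand:
Initial set: {F ((¬E → ((¬D ∧ C) ∧ D)) ∧ ((B → D) ↔ ¬E))}.
F ((¬E → ((¬D ∧ C) ∧ D)) ∧ ((B → D) ↔ ¬E)): β-rule — branch into F (¬E → ((¬D ∧ C) ∧ D))  //  F ((B → D) ↔ ¬E).
  branch 1 (add F (¬E → ((¬D ∧ C) ∧ D))):
    F (¬E → ((¬D ∧ C) ∧ D)): α-rule — add T ¬E, F ((¬D ∧ C) ∧ D).
    F ((¬D ∧ C) ∧ D): β-rule — branch into F (¬D ∧ C)  //  F D.
      branch 1.1 (add F (¬D ∧ C)):
        F (¬D ∧ C): β-rule — branch into F ¬D  //  F C.
          branch 1.1.1 (add F ¬D):
            ○ open, literals {D=true, E=false}.
          branch 1.1.2 (add F C):
            ○ open, literals {C=false, E=false}.
      branch 1.2 (add F D):
        ○ open, literals {D=false, E=false}.
  branch 2 (add F ((B → D) ↔ ¬E)):
    F ((B → D) ↔ ¬E): β-rule — branch into T (B → D), F ¬E  //  F (B → D), T ¬E.
      branch 2.1 (add T (B → D), F ¬E):
        T (B → D): β-rule — branch into F B  //  T D.
          branch 2.1.1 (add F B):
            ○ open, literals {B=false, E=true}.
          branch 2.1.2 (add T D):
            ○ open, literals {D=true, E=true}.
      branch 2.2 (add F (B → D), T ¬E):
        F (B → D): α-rule — add T B, F D.
        ○ open, literals {B=true, D=false, E=false}.
0 branches closed, 6 open.
An open branch gives a countermodel: D=true, E=false (unmentioned atoms arbitrary); under it the original formula is false.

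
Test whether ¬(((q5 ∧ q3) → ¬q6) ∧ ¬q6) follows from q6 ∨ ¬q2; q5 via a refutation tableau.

Initial set: {T (q6 ∨ ¬q2); T q5; F ¬(((q5 ∧ q3) → ¬q6) ∧ ¬q6)}.
F ¬(((q5 ∧ q3) → ¬q6) ∧ ¬q6): α-rule — add T ((q5 ∧ q3) → ¬q6), T ¬q6.
T (q6 ∨ ¬q2): β-rule — branch into T q6  //  T ¬q2.
  branch 1 (add T q6):
    × closes — contains both q6 and ¬q6.
  branch 2 (add T ¬q2):
    T ((q5 ∧ q3) → ¬q6): β-rule — branch into F (q5 ∧ q3)  //  T ¬q6.
      branch 2.1 (add F (q5 ∧ q3)):
        F (q5 ∧ q3): β-rule — branch into F q5  //  F q3.
          branch 2.1.1 (add F q5):
            × closes — contains both q5 and ¬q5.
          branch 2.1.2 (add F q3):
            ○ open, literals {q2=F, q3=F, q5=T, q6=F}.
      branch 2.2 (add T ¬q6):
        ○ open, literals {q2=F, q5=T, q6=F}.
2 branches closed, 2 open.
An open branch gives a countermodel: q2=F, q3=F, q5=T, q6=F (unmentioned atoms arbitrary); the premises hold there but the conclusion fails.

No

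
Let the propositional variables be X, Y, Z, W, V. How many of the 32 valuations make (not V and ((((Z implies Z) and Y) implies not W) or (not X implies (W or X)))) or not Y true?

24

Initial set: {T ((not V and ((((Z implies Z) and Y) implies not W) or (not X implies (W or X)))) or not Y)}.
T ((not V and ((((Z implies Z) and Y) implies not W) or (not X implies (W or X)))) or not Y): β-rule — branch into T (not V and ((((Z implies Z) and Y) implies not W) or (not X implies (W or X))))  //  T not Y.
  branch 1 (add T (not V and ((((Z implies Z) and Y) implies not W) or (not X implies (W or X))))):
    T (not V and ((((Z implies Z) and Y) implies not W) or (not X implies (W or X)))): α-rule — add T not V, T ((((Z implies Z) and Y) implies not W) or (not X implies (W or X))).
    T ((((Z implies Z) and Y) implies not W) or (not X implies (W or X))): β-rule — branch into T (((Z implies Z) and Y) implies not W)  //  T (not X implies (W or X)).
      branch 1.1 (add T (((Z implies Z) and Y) implies not W)):
        T (((Z implies Z) and Y) implies not W): β-rule — branch into F ((Z implies Z) and Y)  //  T not W.
          branch 1.1.1 (add F ((Z implies Z) and Y)):
            F ((Z implies Z) and Y): β-rule — branch into F (Z implies Z)  //  F Y.
              branch 1.1.1.1 (add F (Z implies Z)):
                F (Z implies Z): α-rule — add T Z, F Z.
                × closes — contains both Z and not Z.
              branch 1.1.1.2 (add F Y):
                ○ open, literals {V=false, Y=false}.
          branch 1.1.2 (add T not W):
            ○ open, literals {V=false, W=false}.
      branch 1.2 (add T (not X implies (W or X))):
        T (not X implies (W or X)): β-rule — branch into F not X  //  T (W or X).
          branch 1.2.1 (add F not X):
            ○ open, literals {V=false, X=true}.
          branch 1.2.2 (add T (W or X)):
            T (W or X): β-rule — branch into T W  //  T X.
              branch 1.2.2.1 (add T W):
                ○ open, literals {V=false, W=true}.
              branch 1.2.2.2 (add T X):
                ○ open, literals {V=false, X=true}.
  branch 2 (add T not Y):
    ○ open, literals {Y=false}.
1 branch closed, 6 open.
Each open branch fixes some atoms; the unmentioned ones are free. Counting distinct full assignments: branch {V=false, Y=false} (X, Z, W) contributes 8 new; branch {V=false, W=false} (X, Y, Z) contributes 4 new; branch {V=false, X=true} (Y, Z, W) contributes 2 new; branch {V=false, W=true} (X, Y, Z) contributes 2 new; branch {V=false, X=true} (Y, Z, W) contributes 0 new; branch {Y=false} (X, Z, W, V) contributes 8 new. Total: 24.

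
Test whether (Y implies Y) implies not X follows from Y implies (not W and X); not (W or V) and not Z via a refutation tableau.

Initial set: {(Y implies (not W and X)); (not (W or V) and not Z); not ((Y implies Y) implies not X)}.
(not (W or V) and not Z): α-rule — add not (W or V), not Z.
not ((Y implies Y) implies not X): α-rule — add (Y implies Y), not not X.
not (W or V): α-rule — add not W, not V.
(Y implies (not W and X)): β-rule — branch into not Y  //  (not W and X).
  branch 1 (add not Y):
    (Y implies Y): β-rule — branch into not Y  //  Y.
      branch 1.1 (add not Y):
        ○ open, literals {V=0, W=0, X=1, Y=0, Z=0}.
      branch 1.2 (add Y):
        × closes — contains both Y and not Y.
  branch 2 (add (not W and X)):
    (not W and X): α-rule — add not W, X.
    (Y implies Y): β-rule — branch into not Y  //  Y.
      branch 2.1 (add not Y):
        ○ open, literals {V=0, W=0, X=1, Y=0, Z=0}.
      branch 2.2 (add Y):
        ○ open, literals {V=0, W=0, X=1, Y=1, Z=0}.
1 branch closed, 3 open.
An open branch gives a countermodel: V=0, W=0, X=1, Y=0, Z=0 (unmentioned atoms arbitrary); the premises hold there but the conclusion fails.

No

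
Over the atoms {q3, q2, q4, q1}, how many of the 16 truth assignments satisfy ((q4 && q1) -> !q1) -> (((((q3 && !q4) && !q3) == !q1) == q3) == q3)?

8

Initial set: {(((q4 && q1) -> !q1) -> (((((q3 && !q4) && !q3) == !q1) == q3) == q3))}.
(((q4 && q1) -> !q1) -> (((((q3 && !q4) && !q3) == !q1) == q3) == q3)): β-rule — branch into !((q4 && q1) -> !q1)  //  (((((q3 && !q4) && !q3) == !q1) == q3) == q3).
  branch 1 (add !((q4 && q1) -> !q1)):
    !((q4 && q1) -> !q1): α-rule — add (q4 && q1), !!q1.
    (q4 && q1): α-rule — add q4, q1.
    ○ open, literals {q1=1, q4=1}.
  branch 2 (add (((((q3 && !q4) && !q3) == !q1) == q3) == q3)):
    (((((q3 && !q4) && !q3) == !q1) == q3) == q3): β-rule — branch into ((((q3 && !q4) && !q3) == !q1) == q3), q3  //  !((((q3 && !q4) && !q3) == !q1) == q3), !q3.
      branch 2.1 (add ((((q3 && !q4) && !q3) == !q1) == q3), q3):
        ((((q3 && !q4) && !q3) == !q1) == q3): β-rule — branch into (((q3 && !q4) && !q3) == !q1), q3  //  !(((q3 && !q4) && !q3) == !q1), !q3.
          branch 2.1.1 (add (((q3 && !q4) && !q3) == !q1), q3):
            (((q3 && !q4) && !q3) == !q1): β-rule — branch into ((q3 && !q4) && !q3), !q1  //  !((q3 && !q4) && !q3), !!q1.
              branch 2.1.1.1 (add ((q3 && !q4) && !q3), !q1):
                ((q3 && !q4) && !q3): α-rule — add (q3 && !q4), !q3.
                × closes — contains both q3 and !q3.
              branch 2.1.1.2 (add !((q3 && !q4) && !q3), !!q1):
                !((q3 && !q4) && !q3): β-rule — branch into !(q3 && !q4)  //  !!q3.
                  branch 2.1.1.2.1 (add !(q3 && !q4)):
                    !(q3 && !q4): β-rule — branch into !q3  //  !!q4.
                      branch 2.1.1.2.1.1 (add !q3):
                        × closes — contains both q3 and !q3.
                      branch 2.1.1.2.1.2 (add !!q4):
                        ○ open, literals {q1=1, q3=1, q4=1}.
                  branch 2.1.1.2.2 (add !!q3):
                    ○ open, literals {q1=1, q3=1}.
          branch 2.1.2 (add !(((q3 && !q4) && !q3) == !q1), !q3):
            × closes — contains both q3 and !q3.
      branch 2.2 (add !((((q3 && !q4) && !q3) == !q1) == q3), !q3):
        !((((q3 && !q4) && !q3) == !q1) == q3): β-rule — branch into (((q3 && !q4) && !q3) == !q1), !q3  //  !(((q3 && !q4) && !q3) == !q1), q3.
          branch 2.2.1 (add (((q3 && !q4) && !q3) == !q1), !q3):
            (((q3 && !q4) && !q3) == !q1): β-rule — branch into ((q3 && !q4) && !q3), !q1  //  !((q3 && !q4) && !q3), !!q1.
              branch 2.2.1.1 (add ((q3 && !q4) && !q3), !q1):
                ((q3 && !q4) && !q3): α-rule — add (q3 && !q4), !q3.
                (q3 && !q4): α-rule — add q3, !q4.
                × closes — contains both q3 and !q3.
              branch 2.2.1.2 (add !((q3 && !q4) && !q3), !!q1):
                !((q3 && !q4) && !q3): β-rule — branch into !(q3 && !q4)  //  !!q3.
                  branch 2.2.1.2.1 (add !(q3 && !q4)):
                    !(q3 && !q4): β-rule — branch into !q3  //  !!q4.
                      branch 2.2.1.2.1.1 (add !q3):
                        ○ open, literals {q1=1, q3=0}.
                      branch 2.2.1.2.1.2 (add !!q4):
                        ○ open, literals {q1=1, q3=0, q4=1}.
                  branch 2.2.1.2.2 (add !!q3):
                    × closes — contains both q3 and !q3.
          branch 2.2.2 (add !(((q3 && !q4) && !q3) == !q1), q3):
            × closes — contains both q3 and !q3.
6 branches closed, 5 open.
Each open branch fixes some atoms; the unmentioned ones are free. Counting distinct full assignments: branch {q1=1, q4=1} (q3, q2) contributes 4 new; branch {q1=1, q3=1, q4=1} (q2) contributes 0 new; branch {q1=1, q3=1} (q2, q4) contributes 2 new; branch {q1=1, q3=0} (q2, q4) contributes 2 new; branch {q1=1, q3=0, q4=1} (q2) contributes 0 new. Total: 8.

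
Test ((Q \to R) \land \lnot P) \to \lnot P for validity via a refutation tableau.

Valid

Assume the negation and expand:
Initial set: {\lnot (((Q \to R) \land \lnot P) \to \lnot P)}.
\lnot (((Q \to R) \land \lnot P) \to \lnot P): α-rule — add ((Q \to R) \land \lnot P), \lnot \lnot P.
((Q \to R) \land \lnot P): α-rule — add (Q \to R), \lnot P.
× closes — contains both P and \lnot P.
All 1 branch closes.
Every branch closed, so the negation is unsatisfiable and the formula is valid.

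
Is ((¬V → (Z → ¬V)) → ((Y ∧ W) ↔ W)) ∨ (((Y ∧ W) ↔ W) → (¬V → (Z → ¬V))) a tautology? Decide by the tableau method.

Valid

Assume the negation and expand:
Initial set: {¬(((¬V → (Z → ¬V)) → ((Y ∧ W) ↔ W)) ∨ (((Y ∧ W) ↔ W) → (¬V → (Z → ¬V))))}.
¬(((¬V → (Z → ¬V)) → ((Y ∧ W) ↔ W)) ∨ (((Y ∧ W) ↔ W) → (¬V → (Z → ¬V)))): α-rule — add ¬((¬V → (Z → ¬V)) → ((Y ∧ W) ↔ W)), ¬(((Y ∧ W) ↔ W) → (¬V → (Z → ¬V))).
¬((¬V → (Z → ¬V)) → ((Y ∧ W) ↔ W)): α-rule — add (¬V → (Z → ¬V)), ¬((Y ∧ W) ↔ W).
¬(((Y ∧ W) ↔ W) → (¬V → (Z → ¬V))): α-rule — add ((Y ∧ W) ↔ W), ¬(¬V → (Z → ¬V)).
¬(¬V → (Z → ¬V)): α-rule — add ¬V, ¬(Z → ¬V).
¬(Z → ¬V): α-rule — add Z, ¬¬V.
× closes — contains both V and ¬V.
All 1 branch closes.
Every branch closed, so the negation is unsatisfiable and the formula is valid.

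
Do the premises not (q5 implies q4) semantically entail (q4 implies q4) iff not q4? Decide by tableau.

Yes

Initial set: {not (q5 implies q4); not ((q4 implies q4) iff not q4)}.
not (q5 implies q4): α-rule — add q5, not q4.
not ((q4 implies q4) iff not q4): β-rule — branch into (q4 implies q4), not not q4  //  not (q4 implies q4), not q4.
  branch 1 (add (q4 implies q4), not not q4):
    × closes — contains both q4 and not q4.
  branch 2 (add not (q4 implies q4), not q4):
    not (q4 implies q4): α-rule — add q4, not q4.
    × closes — contains both q4 and not q4.
All 2 branches close.
Every branch closed, so the premises entail the conclusion.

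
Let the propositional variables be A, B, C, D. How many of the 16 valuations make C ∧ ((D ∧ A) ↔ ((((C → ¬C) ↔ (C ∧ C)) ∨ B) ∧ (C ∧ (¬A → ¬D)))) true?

Initial set: {T (C ∧ ((D ∧ A) ↔ ((((C → ¬C) ↔ (C ∧ C)) ∨ B) ∧ (C ∧ (¬A → ¬D)))))}.
T (C ∧ ((D ∧ A) ↔ ((((C → ¬C) ↔ (C ∧ C)) ∨ B) ∧ (C ∧ (¬A → ¬D))))): α-rule — add T C, T ((D ∧ A) ↔ ((((C → ¬C) ↔ (C ∧ C)) ∨ B) ∧ (C ∧ (¬A → ¬D)))).
T ((D ∧ A) ↔ ((((C → ¬C) ↔ (C ∧ C)) ∨ B) ∧ (C ∧ (¬A → ¬D)))): β-rule — branch into T (D ∧ A), T ((((C → ¬C) ↔ (C ∧ C)) ∨ B) ∧ (C ∧ (¬A → ¬D)))  //  F (D ∧ A), F ((((C → ¬C) ↔ (C ∧ C)) ∨ B) ∧ (C ∧ (¬A → ¬D))).
  branch 1 (add T (D ∧ A), T ((((C → ¬C) ↔ (C ∧ C)) ∨ B) ∧ (C ∧ (¬A → ¬D)))):
    T (D ∧ A): α-rule — add T D, T A.
    T ((((C → ¬C) ↔ (C ∧ C)) ∨ B) ∧ (C ∧ (¬A → ¬D))): α-rule — add T (((C → ¬C) ↔ (C ∧ C)) ∨ B), T (C ∧ (¬A → ¬D)).
    T (C ∧ (¬A → ¬D)): α-rule — add T C, T (¬A → ¬D).
    T (((C → ¬C) ↔ (C ∧ C)) ∨ B): β-rule — branch into T ((C → ¬C) ↔ (C ∧ C))  //  T B.
      branch 1.1 (add T ((C → ¬C) ↔ (C ∧ C))):
        T (¬A → ¬D): β-rule — branch into F ¬A  //  T ¬D.
          branch 1.1.1 (add F ¬A):
            T ((C → ¬C) ↔ (C ∧ C)): β-rule — branch into T (C → ¬C), T (C ∧ C)  //  F (C → ¬C), F (C ∧ C).
              branch 1.1.1.1 (add T (C → ¬C), T (C ∧ C)):
                T (C ∧ C): α-rule — add T C, T C.
                T (C → ¬C): β-rule — branch into F C  //  T ¬C.
                  branch 1.1.1.1.1 (add F C):
                    × closes — contains both C and ¬C.
                  branch 1.1.1.1.2 (add T ¬C):
                    × closes — contains both C and ¬C.
              branch 1.1.1.2 (add F (C → ¬C), F (C ∧ C)):
                F (C → ¬C): α-rule — add T C, F ¬C.
                F (C ∧ C): β-rule — branch into F C  //  F C.
                  branch 1.1.1.2.1 (add F C):
                    × closes — contains both C and ¬C.
                  branch 1.1.1.2.2 (add F C):
                    × closes — contains both C and ¬C.
          branch 1.1.2 (add T ¬D):
            × closes — contains both D and ¬D.
      branch 1.2 (add T B):
        T (¬A → ¬D): β-rule — branch into F ¬A  //  T ¬D.
          branch 1.2.1 (add F ¬A):
            ○ open, literals {A=1, B=1, C=1, D=1}.
          branch 1.2.2 (add T ¬D):
            × closes — contains both D and ¬D.
  branch 2 (add F (D ∧ A), F ((((C → ¬C) ↔ (C ∧ C)) ∨ B) ∧ (C ∧ (¬A → ¬D)))):
    F (D ∧ A): β-rule — branch into F D  //  F A.
      branch 2.1 (add F D):
        F ((((C → ¬C) ↔ (C ∧ C)) ∨ B) ∧ (C ∧ (¬A → ¬D))): β-rule — branch into F (((C → ¬C) ↔ (C ∧ C)) ∨ B)  //  F (C ∧ (¬A → ¬D)).
          branch 2.1.1 (add F (((C → ¬C) ↔ (C ∧ C)) ∨ B)):
            F (((C → ¬C) ↔ (C ∧ C)) ∨ B): α-rule — add F ((C → ¬C) ↔ (C ∧ C)), F B.
            F ((C → ¬C) ↔ (C ∧ C)): β-rule — branch into T (C → ¬C), F (C ∧ C)  //  F (C → ¬C), T (C ∧ C).
              branch 2.1.1.1 (add T (C → ¬C), F (C ∧ C)):
                T (C → ¬C): β-rule — branch into F C  //  T ¬C.
                  branch 2.1.1.1.1 (add F C):
                    × closes — contains both C and ¬C.
                  branch 2.1.1.1.2 (add T ¬C):
                    × closes — contains both C and ¬C.
              branch 2.1.1.2 (add F (C → ¬C), T (C ∧ C)):
                F (C → ¬C): α-rule — add T C, F ¬C.
                T (C ∧ C): α-rule — add T C, T C.
                ○ open, literals {B=0, C=1, D=0}.
          branch 2.1.2 (add F (C ∧ (¬A → ¬D))):
            F (C ∧ (¬A → ¬D)): β-rule — branch into F C  //  F (¬A → ¬D).
              branch 2.1.2.1 (add F C):
                × closes — contains both C and ¬C.
              branch 2.1.2.2 (add F (¬A → ¬D)):
                F (¬A → ¬D): α-rule — add T ¬A, F ¬D.
                × closes — contains both D and ¬D.
      branch 2.2 (add F A):
        F ((((C → ¬C) ↔ (C ∧ C)) ∨ B) ∧ (C ∧ (¬A → ¬D))): β-rule — branch into F (((C → ¬C) ↔ (C ∧ C)) ∨ B)  //  F (C ∧ (¬A → ¬D)).
          branch 2.2.1 (add F (((C → ¬C) ↔ (C ∧ C)) ∨ B)):
            F (((C → ¬C) ↔ (C ∧ C)) ∨ B): α-rule — add F ((C → ¬C) ↔ (C ∧ C)), F B.
            F ((C → ¬C) ↔ (C ∧ C)): β-rule — branch into T (C → ¬C), F (C ∧ C)  //  F (C → ¬C), T (C ∧ C).
              branch 2.2.1.1 (add T (C → ¬C), F (C ∧ C)):
                T (C → ¬C): β-rule — branch into F C  //  T ¬C.
                  branch 2.2.1.1.1 (add F C):
                    × closes — contains both C and ¬C.
                  branch 2.2.1.1.2 (add T ¬C):
                    × closes — contains both C and ¬C.
              branch 2.2.1.2 (add F (C → ¬C), T (C ∧ C)):
                F (C → ¬C): α-rule — add T C, F ¬C.
                T (C ∧ C): α-rule — add T C, T C.
                ○ open, literals {A=0, B=0, C=1}.
          branch 2.2.2 (add F (C ∧ (¬A → ¬D))):
            F (C ∧ (¬A → ¬D)): β-rule — branch into F C  //  F (¬A → ¬D).
              branch 2.2.2.1 (add F C):
                × closes — contains both C and ¬C.
              branch 2.2.2.2 (add F (¬A → ¬D)):
                F (¬A → ¬D): α-rule — add T ¬A, F ¬D.
                ○ open, literals {A=0, C=1, D=1}.
13 branches closed, 4 open.
Each open branch fixes some atoms; the unmentioned ones are free. Counting distinct full assignments: branch {A=1, B=1, C=1, D=1} (none free) contributes 1 new; branch {B=0, C=1, D=0} (A) contributes 2 new; branch {A=0, B=0, C=1} (D) contributes 1 new; branch {A=0, C=1, D=1} (B) contributes 1 new. Total: 5.

5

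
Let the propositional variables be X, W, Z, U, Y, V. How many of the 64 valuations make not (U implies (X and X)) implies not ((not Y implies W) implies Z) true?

54

Initial set: {T (not (U implies (X and X)) implies not ((not Y implies W) implies Z))}.
T (not (U implies (X and X)) implies not ((not Y implies W) implies Z)): β-rule — branch into F not (U implies (X and X))  //  T not ((not Y implies W) implies Z).
  branch 1 (add F not (U implies (X and X))):
    F not (U implies (X and X)): β-rule — branch into F U  //  T (X and X).
      branch 1.1 (add F U):
        ○ open, literals {U=false}.
      branch 1.2 (add T (X and X)):
        T (X and X): α-rule — add T X, T X.
        ○ open, literals {X=true}.
  branch 2 (add T not ((not Y implies W) implies Z)):
    T not ((not Y implies W) implies Z): α-rule — add T (not Y implies W), F Z.
    T (not Y implies W): β-rule — branch into F not Y  //  T W.
      branch 2.1 (add F not Y):
        ○ open, literals {Y=true, Z=false}.
      branch 2.2 (add T W):
        ○ open, literals {W=true, Z=false}.
0 branches closed, 4 open.
Each open branch fixes some atoms; the unmentioned ones are free. Counting distinct full assignments: branch {U=false} (X, W, Z, Y, V) contributes 32 new; branch {X=true} (W, Z, U, Y, V) contributes 16 new; branch {Y=true, Z=false} (X, W, U, V) contributes 4 new; branch {W=true, Z=false} (X, U, Y, V) contributes 2 new. Total: 54.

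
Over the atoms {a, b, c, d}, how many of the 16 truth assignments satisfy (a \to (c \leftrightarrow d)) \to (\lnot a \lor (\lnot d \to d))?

Initial set: {((a \to (c \leftrightarrow d)) \to (\lnot a \lor (\lnot d \to d)))}.
((a \to (c \leftrightarrow d)) \to (\lnot a \lor (\lnot d \to d))): β-rule — branch into \lnot (a \to (c \leftrightarrow d))  //  (\lnot a \lor (\lnot d \to d)).
  branch 1 (add \lnot (a \to (c \leftrightarrow d))):
    \lnot (a \to (c \leftrightarrow d)): α-rule — add a, \lnot (c \leftrightarrow d).
    \lnot (c \leftrightarrow d): β-rule — branch into c, \lnot d  //  \lnot c, d.
      branch 1.1 (add c, \lnot d):
        ○ open, literals {a=true, c=true, d=false}.
      branch 1.2 (add \lnot c, d):
        ○ open, literals {a=true, c=false, d=true}.
  branch 2 (add (\lnot a \lor (\lnot d \to d))):
    (\lnot a \lor (\lnot d \to d)): β-rule — branch into \lnot a  //  (\lnot d \to d).
      branch 2.1 (add \lnot a):
        ○ open, literals {a=false}.
      branch 2.2 (add (\lnot d \to d)):
        (\lnot d \to d): β-rule — branch into \lnot \lnot d  //  d.
          branch 2.2.1 (add \lnot \lnot d):
            ○ open, literals {d=true}.
          branch 2.2.2 (add d):
            ○ open, literals {d=true}.
0 branches closed, 5 open.
Each open branch fixes some atoms; the unmentioned ones are free. Counting distinct full assignments: branch {a=true, c=true, d=false} (b) contributes 2 new; branch {a=true, c=false, d=true} (b) contributes 2 new; branch {a=false} (b, c, d) contributes 8 new; branch {d=true} (a, b, c) contributes 2 new; branch {d=true} (a, b, c) contributes 0 new. Total: 14.

14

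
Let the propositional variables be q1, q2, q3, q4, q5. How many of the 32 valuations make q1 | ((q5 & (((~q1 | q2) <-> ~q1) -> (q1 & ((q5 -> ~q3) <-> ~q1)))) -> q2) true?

32

Initial set: {(q1 | ((q5 & (((~q1 | q2) <-> ~q1) -> (q1 & ((q5 -> ~q3) <-> ~q1)))) -> q2))}.
(q1 | ((q5 & (((~q1 | q2) <-> ~q1) -> (q1 & ((q5 -> ~q3) <-> ~q1)))) -> q2)): β-rule — branch into q1  //  ((q5 & (((~q1 | q2) <-> ~q1) -> (q1 & ((q5 -> ~q3) <-> ~q1)))) -> q2).
  branch 1 (add q1):
    ○ open, literals {q1=T}.
  branch 2 (add ((q5 & (((~q1 | q2) <-> ~q1) -> (q1 & ((q5 -> ~q3) <-> ~q1)))) -> q2)):
    ((q5 & (((~q1 | q2) <-> ~q1) -> (q1 & ((q5 -> ~q3) <-> ~q1)))) -> q2): β-rule — branch into ~(q5 & (((~q1 | q2) <-> ~q1) -> (q1 & ((q5 -> ~q3) <-> ~q1))))  //  q2.
      branch 2.1 (add ~(q5 & (((~q1 | q2) <-> ~q1) -> (q1 & ((q5 -> ~q3) <-> ~q1))))):
        ~(q5 & (((~q1 | q2) <-> ~q1) -> (q1 & ((q5 -> ~q3) <-> ~q1)))): β-rule — branch into ~q5  //  ~(((~q1 | q2) <-> ~q1) -> (q1 & ((q5 -> ~q3) <-> ~q1))).
          branch 2.1.1 (add ~q5):
            ○ open, literals {q5=F}.
          branch 2.1.2 (add ~(((~q1 | q2) <-> ~q1) -> (q1 & ((q5 -> ~q3) <-> ~q1)))):
            ~(((~q1 | q2) <-> ~q1) -> (q1 & ((q5 -> ~q3) <-> ~q1))): α-rule — add ((~q1 | q2) <-> ~q1), ~(q1 & ((q5 -> ~q3) <-> ~q1)).
            ((~q1 | q2) <-> ~q1): β-rule — branch into (~q1 | q2), ~q1  //  ~(~q1 | q2), ~~q1.
              branch 2.1.2.1 (add (~q1 | q2), ~q1):
                ~(q1 & ((q5 -> ~q3) <-> ~q1)): β-rule — branch into ~q1  //  ~((q5 -> ~q3) <-> ~q1).
                  branch 2.1.2.1.1 (add ~q1):
                    (~q1 | q2): β-rule — branch into ~q1  //  q2.
                      branch 2.1.2.1.1.1 (add ~q1):
                        ○ open, literals {q1=F}.
                      branch 2.1.2.1.1.2 (add q2):
                        ○ open, literals {q1=F, q2=T}.
                  branch 2.1.2.1.2 (add ~((q5 -> ~q3) <-> ~q1)):
                    (~q1 | q2): β-rule — branch into ~q1  //  q2.
                      branch 2.1.2.1.2.1 (add ~q1):
                        ~((q5 -> ~q3) <-> ~q1): β-rule — branch into (q5 -> ~q3), ~~q1  //  ~(q5 -> ~q3), ~q1.
                          branch 2.1.2.1.2.1.1 (add (q5 -> ~q3), ~~q1):
                            × closes — contains both q1 and ~q1.
                          branch 2.1.2.1.2.1.2 (add ~(q5 -> ~q3), ~q1):
                            ~(q5 -> ~q3): α-rule — add q5, ~~q3.
                            ○ open, literals {q1=F, q3=T, q5=T}.
                      branch 2.1.2.1.2.2 (add q2):
                        ~((q5 -> ~q3) <-> ~q1): β-rule — branch into (q5 -> ~q3), ~~q1  //  ~(q5 -> ~q3), ~q1.
                          branch 2.1.2.1.2.2.1 (add (q5 -> ~q3), ~~q1):
                            × closes — contains both q1 and ~q1.
                          branch 2.1.2.1.2.2.2 (add ~(q5 -> ~q3), ~q1):
                            ~(q5 -> ~q3): α-rule — add q5, ~~q3.
                            ○ open, literals {q1=F, q2=T, q3=T, q5=T}.
              branch 2.1.2.2 (add ~(~q1 | q2), ~~q1):
                ~(~q1 | q2): α-rule — add ~~q1, ~q2.
                ~(q1 & ((q5 -> ~q3) <-> ~q1)): β-rule — branch into ~q1  //  ~((q5 -> ~q3) <-> ~q1).
                  branch 2.1.2.2.1 (add ~q1):
                    × closes — contains both q1 and ~q1.
                  branch 2.1.2.2.2 (add ~((q5 -> ~q3) <-> ~q1)):
                    ~((q5 -> ~q3) <-> ~q1): β-rule — branch into (q5 -> ~q3), ~~q1  //  ~(q5 -> ~q3), ~q1.
                      branch 2.1.2.2.2.1 (add (q5 -> ~q3), ~~q1):
                        (q5 -> ~q3): β-rule — branch into ~q5  //  ~q3.
                          branch 2.1.2.2.2.1.1 (add ~q5):
                            ○ open, literals {q1=T, q2=F, q5=F}.
                          branch 2.1.2.2.2.1.2 (add ~q3):
                            ○ open, literals {q1=T, q2=F, q3=F}.
                      branch 2.1.2.2.2.2 (add ~(q5 -> ~q3), ~q1):
                        × closes — contains both q1 and ~q1.
      branch 2.2 (add q2):
        ○ open, literals {q2=T}.
4 branches closed, 9 open.
Each open branch fixes some atoms; the unmentioned ones are free. Counting distinct full assignments: branch {q1=T} (q2, q3, q4, q5) contributes 16 new; branch {q5=F} (q1, q2, q3, q4) contributes 8 new; branch {q1=F} (q2, q3, q4, q5) contributes 8 new; branch {q1=F, q2=T} (q3, q4, q5) contributes 0 new; branch {q1=F, q3=T, q5=T} (q2, q4) contributes 0 new; branch {q1=F, q2=T, q3=T, q5=T} (q4) contributes 0 new; branch {q1=T, q2=F, q5=F} (q3, q4) contributes 0 new; branch {q1=T, q2=F, q3=F} (q4, q5) contributes 0 new; branch {q2=T} (q1, q3, q4, q5) contributes 0 new. Total: 32.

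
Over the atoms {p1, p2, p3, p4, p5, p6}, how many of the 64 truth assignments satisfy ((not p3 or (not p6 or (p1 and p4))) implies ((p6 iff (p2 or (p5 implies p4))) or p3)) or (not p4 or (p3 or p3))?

56

Initial set: {(((not p3 or (not p6 or (p1 and p4))) implies ((p6 iff (p2 or (p5 implies p4))) or p3)) or (not p4 or (p3 or p3)))}.
(((not p3 or (not p6 or (p1 and p4))) implies ((p6 iff (p2 or (p5 implies p4))) or p3)) or (not p4 or (p3 or p3))): β-rule — branch into ((not p3 or (not p6 or (p1 and p4))) implies ((p6 iff (p2 or (p5 implies p4))) or p3))  //  (not p4 or (p3 or p3)).
  branch 1 (add ((not p3 or (not p6 or (p1 and p4))) implies ((p6 iff (p2 or (p5 implies p4))) or p3))):
    ((not p3 or (not p6 or (p1 and p4))) implies ((p6 iff (p2 or (p5 implies p4))) or p3)): β-rule — branch into not (not p3 or (not p6 or (p1 and p4)))  //  ((p6 iff (p2 or (p5 implies p4))) or p3).
      branch 1.1 (add not (not p3 or (not p6 or (p1 and p4)))):
        not (not p3 or (not p6 or (p1 and p4))): α-rule — add not not p3, not (not p6 or (p1 and p4)).
        not (not p6 or (p1 and p4)): α-rule — add not not p6, not (p1 and p4).
        not (p1 and p4): β-rule — branch into not p1  //  not p4.
          branch 1.1.1 (add not p1):
            ○ open, literals {p1=false, p3=true, p6=true}.
          branch 1.1.2 (add not p4):
            ○ open, literals {p3=true, p4=false, p6=true}.
      branch 1.2 (add ((p6 iff (p2 or (p5 implies p4))) or p3)):
        ((p6 iff (p2 or (p5 implies p4))) or p3): β-rule — branch into (p6 iff (p2 or (p5 implies p4)))  //  p3.
          branch 1.2.1 (add (p6 iff (p2 or (p5 implies p4)))):
            (p6 iff (p2 or (p5 implies p4))): β-rule — branch into p6, (p2 or (p5 implies p4))  //  not p6, not (p2 or (p5 implies p4)).
              branch 1.2.1.1 (add p6, (p2 or (p5 implies p4))):
                (p2 or (p5 implies p4)): β-rule — branch into p2  //  (p5 implies p4).
                  branch 1.2.1.1.1 (add p2):
                    ○ open, literals {p2=true, p6=true}.
                  branch 1.2.1.1.2 (add (p5 implies p4)):
                    (p5 implies p4): β-rule — branch into not p5  //  p4.
                      branch 1.2.1.1.2.1 (add not p5):
                        ○ open, literals {p5=false, p6=true}.
                      branch 1.2.1.1.2.2 (add p4):
                        ○ open, literals {p4=true, p6=true}.
              branch 1.2.1.2 (add not p6, not (p2 or (p5 implies p4))):
                not (p2 or (p5 implies p4)): α-rule — add not p2, not (p5 implies p4).
                not (p5 implies p4): α-rule — add p5, not p4.
                ○ open, literals {p2=false, p4=false, p5=true, p6=false}.
          branch 1.2.2 (add p3):
            ○ open, literals {p3=true}.
  branch 2 (add (not p4 or (p3 or p3))):
    (not p4 or (p3 or p3)): β-rule — branch into not p4  //  (p3 or p3).
      branch 2.1 (add not p4):
        ○ open, literals {p4=false}.
      branch 2.2 (add (p3 or p3)):
        (p3 or p3): β-rule — branch into p3  //  p3.
          branch 2.2.1 (add p3):
            ○ open, literals {p3=true}.
          branch 2.2.2 (add p3):
            ○ open, literals {p3=true}.
0 branches closed, 10 open.
Each open branch fixes some atoms; the unmentioned ones are free. Counting distinct full assignments: branch {p1=false, p3=true, p6=true} (p2, p4, p5) contributes 8 new; branch {p3=true, p4=false, p6=true} (p1, p2, p5) contributes 4 new; branch {p2=true, p6=true} (p1, p3, p4, p5) contributes 10 new; branch {p5=false, p6=true} (p1, p2, p3, p4) contributes 5 new; branch {p4=true, p6=true} (p1, p2, p3, p5) contributes 3 new; branch {p2=false, p4=false, p5=true, p6=false} (p1, p3) contributes 4 new; branch {p3=true} (p1, p2, p4, p5, p6) contributes 14 new; branch {p4=false} (p1, p2, p3, p5, p6) contributes 8 new; branch {p3=true} (p1, p2, p4, p5, p6) contributes 0 new; branch {p3=true} (p1, p2, p4, p5, p6) contributes 0 new. Total: 56.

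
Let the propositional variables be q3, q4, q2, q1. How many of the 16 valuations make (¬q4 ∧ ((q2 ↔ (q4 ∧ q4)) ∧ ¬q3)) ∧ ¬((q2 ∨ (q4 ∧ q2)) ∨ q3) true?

Initial set: {T ((¬q4 ∧ ((q2 ↔ (q4 ∧ q4)) ∧ ¬q3)) ∧ ¬((q2 ∨ (q4 ∧ q2)) ∨ q3))}.
T ((¬q4 ∧ ((q2 ↔ (q4 ∧ q4)) ∧ ¬q3)) ∧ ¬((q2 ∨ (q4 ∧ q2)) ∨ q3)): α-rule — add T (¬q4 ∧ ((q2 ↔ (q4 ∧ q4)) ∧ ¬q3)), T ¬((q2 ∨ (q4 ∧ q2)) ∨ q3).
T (¬q4 ∧ ((q2 ↔ (q4 ∧ q4)) ∧ ¬q3)): α-rule — add T ¬q4, T ((q2 ↔ (q4 ∧ q4)) ∧ ¬q3).
T ¬((q2 ∨ (q4 ∧ q2)) ∨ q3): α-rule — add F (q2 ∨ (q4 ∧ q2)), F q3.
T ((q2 ↔ (q4 ∧ q4)) ∧ ¬q3): α-rule — add T (q2 ↔ (q4 ∧ q4)), T ¬q3.
F (q2 ∨ (q4 ∧ q2)): α-rule — add F q2, F (q4 ∧ q2).
T (q2 ↔ (q4 ∧ q4)): β-rule — branch into T q2, T (q4 ∧ q4)  //  F q2, F (q4 ∧ q4).
  branch 1 (add T q2, T (q4 ∧ q4)):
    × closes — contains both q2 and ¬q2.
  branch 2 (add F q2, F (q4 ∧ q4)):
    F (q4 ∧ q2): β-rule — branch into F q4  //  F q2.
      branch 2.1 (add F q4):
        F (q4 ∧ q4): β-rule — branch into F q4  //  F q4.
          branch 2.1.1 (add F q4):
            ○ open, literals {q2=0, q3=0, q4=0}.
          branch 2.1.2 (add F q4):
            ○ open, literals {q2=0, q3=0, q4=0}.
      branch 2.2 (add F q2):
        F (q4 ∧ q4): β-rule — branch into F q4  //  F q4.
          branch 2.2.1 (add F q4):
            ○ open, literals {q2=0, q3=0, q4=0}.
          branch 2.2.2 (add F q4):
            ○ open, literals {q2=0, q3=0, q4=0}.
1 branch closed, 4 open.
Each open branch fixes some atoms; the unmentioned ones are free. Counting distinct full assignments: branch {q2=0, q3=0, q4=0} (q1) contributes 2 new; branch {q2=0, q3=0, q4=0} (q1) contributes 0 new; branch {q2=0, q3=0, q4=0} (q1) contributes 0 new; branch {q2=0, q3=0, q4=0} (q1) contributes 0 new. Total: 2.

2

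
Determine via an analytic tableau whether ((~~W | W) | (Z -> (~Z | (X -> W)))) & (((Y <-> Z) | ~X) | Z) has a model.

Satisfiable

Initial set: {(((~~W | W) | (Z -> (~Z | (X -> W)))) & (((Y <-> Z) | ~X) | Z))}.
(((~~W | W) | (Z -> (~Z | (X -> W)))) & (((Y <-> Z) | ~X) | Z)): α-rule — add ((~~W | W) | (Z -> (~Z | (X -> W)))), (((Y <-> Z) | ~X) | Z).
((~~W | W) | (Z -> (~Z | (X -> W)))): β-rule — branch into (~~W | W)  //  (Z -> (~Z | (X -> W))).
  branch 1 (add (~~W | W)):
    (((Y <-> Z) | ~X) | Z): β-rule — branch into ((Y <-> Z) | ~X)  //  Z.
      branch 1.1 (add ((Y <-> Z) | ~X)):
        (~~W | W): β-rule — branch into ~~W  //  W.
          branch 1.1.1 (add ~~W):
            ~~W: drop double negation, giving W.
            ((Y <-> Z) | ~X): β-rule — branch into (Y <-> Z)  //  ~X.
              branch 1.1.1.1 (add (Y <-> Z)):
                (Y <-> Z): β-rule — branch into Y, Z  //  ~Y, ~Z.
                  branch 1.1.1.1.1 (add Y, Z):
                    ○ open, literals {W=true, Y=true, Z=true}.
                  branch 1.1.1.1.2 (add ~Y, ~Z):
                    ○ open, literals {W=true, Y=false, Z=false}.
              branch 1.1.1.2 (add ~X):
                ○ open, literals {W=true, X=false}.
          branch 1.1.2 (add W):
            ((Y <-> Z) | ~X): β-rule — branch into (Y <-> Z)  //  ~X.
              branch 1.1.2.1 (add (Y <-> Z)):
                (Y <-> Z): β-rule — branch into Y, Z  //  ~Y, ~Z.
                  branch 1.1.2.1.1 (add Y, Z):
                    ○ open, literals {W=true, Y=true, Z=true}.
                  branch 1.1.2.1.2 (add ~Y, ~Z):
                    ○ open, literals {W=true, Y=false, Z=false}.
              branch 1.1.2.2 (add ~X):
                ○ open, literals {W=true, X=false}.
      branch 1.2 (add Z):
        (~~W | W): β-rule — branch into ~~W  //  W.
          branch 1.2.1 (add ~~W):
            ~~W: drop double negation, giving W.
            ○ open, literals {W=true, Z=true}.
          branch 1.2.2 (add W):
            ○ open, literals {W=true, Z=true}.
  branch 2 (add (Z -> (~Z | (X -> W)))):
    (((Y <-> Z) | ~X) | Z): β-rule — branch into ((Y <-> Z) | ~X)  //  Z.
      branch 2.1 (add ((Y <-> Z) | ~X)):
        (Z -> (~Z | (X -> W))): β-rule — branch into ~Z  //  (~Z | (X -> W)).
          branch 2.1.1 (add ~Z):
            ((Y <-> Z) | ~X): β-rule — branch into (Y <-> Z)  //  ~X.
              branch 2.1.1.1 (add (Y <-> Z)):
                (Y <-> Z): β-rule — branch into Y, Z  //  ~Y, ~Z.
                  branch 2.1.1.1.1 (add Y, Z):
                    × closes — contains both Z and ~Z.
                  branch 2.1.1.1.2 (add ~Y, ~Z):
                    ○ open, literals {Y=false, Z=false}.
              branch 2.1.1.2 (add ~X):
                ○ open, literals {X=false, Z=false}.
          branch 2.1.2 (add (~Z | (X -> W))):
            ((Y <-> Z) | ~X): β-rule — branch into (Y <-> Z)  //  ~X.
              branch 2.1.2.1 (add (Y <-> Z)):
                (~Z | (X -> W)): β-rule — branch into ~Z  //  (X -> W).
                  branch 2.1.2.1.1 (add ~Z):
                    (Y <-> Z): β-rule — branch into Y, Z  //  ~Y, ~Z.
                      branch 2.1.2.1.1.1 (add Y, Z):
                        × closes — contains both Z and ~Z.
                      branch 2.1.2.1.1.2 (add ~Y, ~Z):
                        ○ open, literals {Y=false, Z=false}.
                  branch 2.1.2.1.2 (add (X -> W)):
                    (Y <-> Z): β-rule — branch into Y, Z  //  ~Y, ~Z.
                      branch 2.1.2.1.2.1 (add Y, Z):
                        (X -> W): β-rule — branch into ~X  //  W.
                          branch 2.1.2.1.2.1.1 (add ~X):
                            ○ open, literals {X=false, Y=true, Z=true}.
                          branch 2.1.2.1.2.1.2 (add W):
                            ○ open, literals {W=true, Y=true, Z=true}.
                      branch 2.1.2.1.2.2 (add ~Y, ~Z):
                        (X -> W): β-rule — branch into ~X  //  W.
                          branch 2.1.2.1.2.2.1 (add ~X):
                            ○ open, literals {X=false, Y=false, Z=false}.
                          branch 2.1.2.1.2.2.2 (add W):
                            ○ open, literals {W=true, Y=false, Z=false}.
              branch 2.1.2.2 (add ~X):
                (~Z | (X -> W)): β-rule — branch into ~Z  //  (X -> W).
                  branch 2.1.2.2.1 (add ~Z):
                    ○ open, literals {X=false, Z=false}.
                  branch 2.1.2.2.2 (add (X -> W)):
                    (X -> W): β-rule — branch into ~X  //  W.
                      branch 2.1.2.2.2.1 (add ~X):
                        ○ open, literals {X=false}.
                      branch 2.1.2.2.2.2 (add W):
                        ○ open, literals {W=true, X=false}.
      branch 2.2 (add Z):
        (Z -> (~Z | (X -> W))): β-rule — branch into ~Z  //  (~Z | (X -> W)).
          branch 2.2.1 (add ~Z):
            × closes — contains both Z and ~Z.
          branch 2.2.2 (add (~Z | (X -> W))):
            (~Z | (X -> W)): β-rule — branch into ~Z  //  (X -> W).
              branch 2.2.2.1 (add ~Z):
                × closes — contains both Z and ~Z.
              branch 2.2.2.2 (add (X -> W)):
                (X -> W): β-rule — branch into ~X  //  W.
                  branch 2.2.2.2.1 (add ~X):
                    ○ open, literals {X=false, Z=true}.
                  branch 2.2.2.2.2 (add W):
                    ○ open, literals {W=true, Z=true}.
4 branches closed, 20 open.
An open branch gives a satisfying assignment: W=true, Y=true, Z=true.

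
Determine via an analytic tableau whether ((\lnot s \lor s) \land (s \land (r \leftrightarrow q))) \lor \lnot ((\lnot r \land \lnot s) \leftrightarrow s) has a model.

Initial set: {(((\lnot s \lor s) \land (s \land (r \leftrightarrow q))) \lor \lnot ((\lnot r \land \lnot s) \leftrightarrow s))}.
(((\lnot s \lor s) \land (s \land (r \leftrightarrow q))) \lor \lnot ((\lnot r \land \lnot s) \leftrightarrow s)): β-rule — branch into ((\lnot s \lor s) \land (s \land (r \leftrightarrow q)))  //  \lnot ((\lnot r \land \lnot s) \leftrightarrow s).
  branch 1 (add ((\lnot s \lor s) \land (s \land (r \leftrightarrow q)))):
    ((\lnot s \lor s) \land (s \land (r \leftrightarrow q))): α-rule — add (\lnot s \lor s), (s \land (r \leftrightarrow q)).
    (s \land (r \leftrightarrow q)): α-rule — add s, (r \leftrightarrow q).
    (\lnot s \lor s): β-rule — branch into \lnot s  //  s.
      branch 1.1 (add \lnot s):
        × closes — contains both s and \lnot s.
      branch 1.2 (add s):
        (r \leftrightarrow q): β-rule — branch into r, q  //  \lnot r, \lnot q.
          branch 1.2.1 (add r, q):
            ○ open, literals {q=T, r=T, s=T}.
          branch 1.2.2 (add \lnot r, \lnot q):
            ○ open, literals {q=F, r=F, s=T}.
  branch 2 (add \lnot ((\lnot r \land \lnot s) \leftrightarrow s)):
    \lnot ((\lnot r \land \lnot s) \leftrightarrow s): β-rule — branch into (\lnot r \land \lnot s), \lnot s  //  \lnot (\lnot r \land \lnot s), s.
      branch 2.1 (add (\lnot r \land \lnot s), \lnot s):
        (\lnot r \land \lnot s): α-rule — add \lnot r, \lnot s.
        ○ open, literals {r=F, s=F}.
      branch 2.2 (add \lnot (\lnot r \land \lnot s), s):
        \lnot (\lnot r \land \lnot s): β-rule — branch into \lnot \lnot r  //  \lnot \lnot s.
          branch 2.2.1 (add \lnot \lnot r):
            ○ open, literals {r=T, s=T}.
          branch 2.2.2 (add \lnot \lnot s):
            ○ open, literals {s=T}.
1 branch closed, 5 open.
An open branch gives a satisfying assignment: q=T, r=T, s=T.

Satisfiable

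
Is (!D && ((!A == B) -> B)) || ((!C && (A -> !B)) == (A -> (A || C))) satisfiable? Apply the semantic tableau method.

Initial set: {((!D && ((!A == B) -> B)) || ((!C && (A -> !B)) == (A -> (A || C))))}.
((!D && ((!A == B) -> B)) || ((!C && (A -> !B)) == (A -> (A || C)))): β-rule — branch into (!D && ((!A == B) -> B))  //  ((!C && (A -> !B)) == (A -> (A || C))).
  branch 1 (add (!D && ((!A == B) -> B))):
    (!D && ((!A == B) -> B)): α-rule — add !D, ((!A == B) -> B).
    ((!A == B) -> B): β-rule — branch into !(!A == B)  //  B.
      branch 1.1 (add !(!A == B)):
        !(!A == B): β-rule — branch into !A, !B  //  !!A, B.
          branch 1.1.1 (add !A, !B):
            ○ open, literals {A=F, B=F, D=F}.
          branch 1.1.2 (add !!A, B):
            ○ open, literals {A=T, B=T, D=F}.
      branch 1.2 (add B):
        ○ open, literals {B=T, D=F}.
  branch 2 (add ((!C && (A -> !B)) == (A -> (A || C)))):
    ((!C && (A -> !B)) == (A -> (A || C))): β-rule — branch into (!C && (A -> !B)), (A -> (A || C))  //  !(!C && (A -> !B)), !(A -> (A || C)).
      branch 2.1 (add (!C && (A -> !B)), (A -> (A || C))):
        (!C && (A -> !B)): α-rule — add !C, (A -> !B).
        (A -> (A || C)): β-rule — branch into !A  //  (A || C).
          branch 2.1.1 (add !A):
            (A -> !B): β-rule — branch into !A  //  !B.
              branch 2.1.1.1 (add !A):
                ○ open, literals {A=F, C=F}.
              branch 2.1.1.2 (add !B):
                ○ open, literals {A=F, B=F, C=F}.
          branch 2.1.2 (add (A || C)):
            (A -> !B): β-rule — branch into !A  //  !B.
              branch 2.1.2.1 (add !A):
                (A || C): β-rule — branch into A  //  C.
                  branch 2.1.2.1.1 (add A):
                    × closes — contains both A and !A.
                  branch 2.1.2.1.2 (add C):
                    × closes — contains both C and !C.
              branch 2.1.2.2 (add !B):
                (A || C): β-rule — branch into A  //  C.
                  branch 2.1.2.2.1 (add A):
                    ○ open, literals {A=T, B=F, C=F}.
                  branch 2.1.2.2.2 (add C):
                    × closes — contains both C and !C.
      branch 2.2 (add !(!C && (A -> !B)), !(A -> (A || C))):
        !(A -> (A || C)): α-rule — add A, !(A || C).
        !(A || C): α-rule — add !A, !C.
        × closes — contains both A and !A.
4 branches closed, 6 open.
An open branch gives a satisfying assignment: A=F, B=F, D=F.

Satisfiable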